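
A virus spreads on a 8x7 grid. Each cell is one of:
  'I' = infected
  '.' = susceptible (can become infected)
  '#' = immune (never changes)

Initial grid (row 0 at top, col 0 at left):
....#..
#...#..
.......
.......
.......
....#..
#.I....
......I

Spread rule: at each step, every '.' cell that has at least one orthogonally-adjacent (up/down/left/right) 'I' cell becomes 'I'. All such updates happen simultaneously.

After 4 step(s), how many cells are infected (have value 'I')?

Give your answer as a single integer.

Step 0 (initial): 2 infected
Step 1: +6 new -> 8 infected
Step 2: +9 new -> 17 infected
Step 3: +7 new -> 24 infected
Step 4: +7 new -> 31 infected

Answer: 31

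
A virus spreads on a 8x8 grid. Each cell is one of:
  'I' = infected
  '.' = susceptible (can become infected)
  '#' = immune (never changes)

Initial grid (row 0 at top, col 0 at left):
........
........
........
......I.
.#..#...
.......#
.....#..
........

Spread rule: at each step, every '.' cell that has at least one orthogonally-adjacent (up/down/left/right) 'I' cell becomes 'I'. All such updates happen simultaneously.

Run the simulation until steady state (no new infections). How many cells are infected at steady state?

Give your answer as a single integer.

Step 0 (initial): 1 infected
Step 1: +4 new -> 5 infected
Step 2: +7 new -> 12 infected
Step 3: +7 new -> 19 infected
Step 4: +9 new -> 28 infected
Step 5: +9 new -> 37 infected
Step 6: +7 new -> 44 infected
Step 7: +7 new -> 51 infected
Step 8: +5 new -> 56 infected
Step 9: +3 new -> 59 infected
Step 10: +1 new -> 60 infected
Step 11: +0 new -> 60 infected

Answer: 60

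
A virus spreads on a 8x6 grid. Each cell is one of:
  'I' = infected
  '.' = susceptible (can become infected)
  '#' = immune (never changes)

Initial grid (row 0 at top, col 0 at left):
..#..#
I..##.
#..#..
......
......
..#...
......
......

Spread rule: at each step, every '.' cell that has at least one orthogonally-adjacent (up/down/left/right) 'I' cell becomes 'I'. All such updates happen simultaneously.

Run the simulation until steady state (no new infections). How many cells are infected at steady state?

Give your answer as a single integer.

Answer: 39

Derivation:
Step 0 (initial): 1 infected
Step 1: +2 new -> 3 infected
Step 2: +3 new -> 6 infected
Step 3: +2 new -> 8 infected
Step 4: +3 new -> 11 infected
Step 5: +4 new -> 15 infected
Step 6: +4 new -> 19 infected
Step 7: +7 new -> 26 infected
Step 8: +6 new -> 32 infected
Step 9: +4 new -> 36 infected
Step 10: +2 new -> 38 infected
Step 11: +1 new -> 39 infected
Step 12: +0 new -> 39 infected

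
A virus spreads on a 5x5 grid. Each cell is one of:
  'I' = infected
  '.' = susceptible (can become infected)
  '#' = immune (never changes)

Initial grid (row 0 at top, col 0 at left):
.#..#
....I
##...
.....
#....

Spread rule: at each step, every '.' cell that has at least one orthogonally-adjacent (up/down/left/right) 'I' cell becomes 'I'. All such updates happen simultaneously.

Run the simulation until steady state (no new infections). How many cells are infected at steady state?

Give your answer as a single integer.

Step 0 (initial): 1 infected
Step 1: +2 new -> 3 infected
Step 2: +4 new -> 7 infected
Step 3: +5 new -> 12 infected
Step 4: +3 new -> 15 infected
Step 5: +3 new -> 18 infected
Step 6: +2 new -> 20 infected
Step 7: +0 new -> 20 infected

Answer: 20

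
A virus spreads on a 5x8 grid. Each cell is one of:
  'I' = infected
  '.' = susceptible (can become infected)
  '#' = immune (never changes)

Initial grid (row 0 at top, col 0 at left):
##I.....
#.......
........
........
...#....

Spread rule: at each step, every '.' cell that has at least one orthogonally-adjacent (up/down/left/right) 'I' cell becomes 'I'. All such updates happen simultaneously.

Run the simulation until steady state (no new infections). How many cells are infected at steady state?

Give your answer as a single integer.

Step 0 (initial): 1 infected
Step 1: +2 new -> 3 infected
Step 2: +4 new -> 7 infected
Step 3: +5 new -> 12 infected
Step 4: +7 new -> 19 infected
Step 5: +6 new -> 25 infected
Step 6: +5 new -> 30 infected
Step 7: +3 new -> 33 infected
Step 8: +2 new -> 35 infected
Step 9: +1 new -> 36 infected
Step 10: +0 new -> 36 infected

Answer: 36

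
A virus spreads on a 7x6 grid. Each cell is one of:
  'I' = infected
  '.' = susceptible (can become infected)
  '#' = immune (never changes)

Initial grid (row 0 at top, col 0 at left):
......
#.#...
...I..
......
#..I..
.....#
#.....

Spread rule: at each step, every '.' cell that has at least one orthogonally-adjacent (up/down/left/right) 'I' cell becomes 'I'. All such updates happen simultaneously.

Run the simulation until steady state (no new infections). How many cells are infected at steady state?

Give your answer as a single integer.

Answer: 37

Derivation:
Step 0 (initial): 2 infected
Step 1: +7 new -> 9 infected
Step 2: +11 new -> 20 infected
Step 3: +10 new -> 30 infected
Step 4: +6 new -> 36 infected
Step 5: +1 new -> 37 infected
Step 6: +0 new -> 37 infected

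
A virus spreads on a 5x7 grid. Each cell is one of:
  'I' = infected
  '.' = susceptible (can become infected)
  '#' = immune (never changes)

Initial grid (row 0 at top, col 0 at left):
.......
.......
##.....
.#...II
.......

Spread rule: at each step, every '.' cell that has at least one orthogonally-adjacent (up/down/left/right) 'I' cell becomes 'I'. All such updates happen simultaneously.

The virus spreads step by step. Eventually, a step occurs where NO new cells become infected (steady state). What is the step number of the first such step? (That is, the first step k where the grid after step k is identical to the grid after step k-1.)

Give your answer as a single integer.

Step 0 (initial): 2 infected
Step 1: +5 new -> 7 infected
Step 2: +5 new -> 12 infected
Step 3: +6 new -> 18 infected
Step 4: +4 new -> 22 infected
Step 5: +3 new -> 25 infected
Step 6: +3 new -> 28 infected
Step 7: +3 new -> 31 infected
Step 8: +1 new -> 32 infected
Step 9: +0 new -> 32 infected

Answer: 9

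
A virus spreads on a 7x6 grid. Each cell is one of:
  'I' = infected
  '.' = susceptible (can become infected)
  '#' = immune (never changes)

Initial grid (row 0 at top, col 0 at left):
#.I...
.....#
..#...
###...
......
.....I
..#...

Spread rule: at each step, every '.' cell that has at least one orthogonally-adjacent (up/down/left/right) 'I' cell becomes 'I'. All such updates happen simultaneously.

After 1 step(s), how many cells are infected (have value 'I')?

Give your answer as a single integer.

Step 0 (initial): 2 infected
Step 1: +6 new -> 8 infected

Answer: 8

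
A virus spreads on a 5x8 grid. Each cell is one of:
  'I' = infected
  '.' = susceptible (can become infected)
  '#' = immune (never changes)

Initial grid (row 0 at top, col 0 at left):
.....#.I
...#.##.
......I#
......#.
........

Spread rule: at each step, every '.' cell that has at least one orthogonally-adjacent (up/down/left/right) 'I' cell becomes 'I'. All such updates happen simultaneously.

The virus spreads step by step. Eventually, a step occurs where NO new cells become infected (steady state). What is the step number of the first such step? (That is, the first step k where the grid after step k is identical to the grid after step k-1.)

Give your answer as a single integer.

Step 0 (initial): 2 infected
Step 1: +3 new -> 5 infected
Step 2: +2 new -> 7 infected
Step 3: +4 new -> 11 infected
Step 4: +5 new -> 16 infected
Step 5: +6 new -> 22 infected
Step 6: +6 new -> 28 infected
Step 7: +4 new -> 32 infected
Step 8: +2 new -> 34 infected
Step 9: +0 new -> 34 infected

Answer: 9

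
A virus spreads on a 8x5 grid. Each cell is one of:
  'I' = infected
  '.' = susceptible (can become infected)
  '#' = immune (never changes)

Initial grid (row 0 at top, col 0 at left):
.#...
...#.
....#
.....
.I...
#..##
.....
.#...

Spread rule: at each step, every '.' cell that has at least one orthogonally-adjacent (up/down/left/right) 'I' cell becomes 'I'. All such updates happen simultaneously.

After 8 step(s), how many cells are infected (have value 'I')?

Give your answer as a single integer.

Step 0 (initial): 1 infected
Step 1: +4 new -> 5 infected
Step 2: +6 new -> 11 infected
Step 3: +7 new -> 18 infected
Step 4: +7 new -> 25 infected
Step 5: +4 new -> 29 infected
Step 6: +2 new -> 31 infected
Step 7: +1 new -> 32 infected
Step 8: +1 new -> 33 infected

Answer: 33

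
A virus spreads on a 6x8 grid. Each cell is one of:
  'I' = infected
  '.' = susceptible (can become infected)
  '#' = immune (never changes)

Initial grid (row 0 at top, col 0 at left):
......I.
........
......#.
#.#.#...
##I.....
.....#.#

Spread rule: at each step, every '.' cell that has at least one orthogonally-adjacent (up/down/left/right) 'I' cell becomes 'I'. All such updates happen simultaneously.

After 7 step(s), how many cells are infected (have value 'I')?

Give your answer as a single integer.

Step 0 (initial): 2 infected
Step 1: +5 new -> 7 infected
Step 2: +7 new -> 14 infected
Step 3: +8 new -> 22 infected
Step 4: +7 new -> 29 infected
Step 5: +6 new -> 35 infected
Step 6: +4 new -> 39 infected
Step 7: +1 new -> 40 infected

Answer: 40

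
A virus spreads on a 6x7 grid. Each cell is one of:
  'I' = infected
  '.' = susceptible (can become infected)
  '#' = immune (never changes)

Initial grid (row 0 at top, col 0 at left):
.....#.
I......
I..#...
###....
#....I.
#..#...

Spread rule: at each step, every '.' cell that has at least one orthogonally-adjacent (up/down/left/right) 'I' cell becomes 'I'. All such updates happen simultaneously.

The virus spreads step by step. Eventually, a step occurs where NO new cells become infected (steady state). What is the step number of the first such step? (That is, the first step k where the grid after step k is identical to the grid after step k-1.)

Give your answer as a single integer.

Answer: 6

Derivation:
Step 0 (initial): 3 infected
Step 1: +7 new -> 10 infected
Step 2: +9 new -> 19 infected
Step 3: +7 new -> 26 infected
Step 4: +5 new -> 31 infected
Step 5: +3 new -> 34 infected
Step 6: +0 new -> 34 infected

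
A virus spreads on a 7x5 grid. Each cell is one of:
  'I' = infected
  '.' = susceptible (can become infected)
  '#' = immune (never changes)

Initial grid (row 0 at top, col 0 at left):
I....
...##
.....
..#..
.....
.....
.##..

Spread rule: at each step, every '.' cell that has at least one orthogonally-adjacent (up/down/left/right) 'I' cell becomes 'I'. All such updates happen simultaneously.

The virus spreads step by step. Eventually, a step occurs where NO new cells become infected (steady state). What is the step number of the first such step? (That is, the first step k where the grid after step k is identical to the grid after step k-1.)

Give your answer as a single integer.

Step 0 (initial): 1 infected
Step 1: +2 new -> 3 infected
Step 2: +3 new -> 6 infected
Step 3: +4 new -> 10 infected
Step 4: +4 new -> 14 infected
Step 5: +3 new -> 17 infected
Step 6: +5 new -> 22 infected
Step 7: +3 new -> 25 infected
Step 8: +2 new -> 27 infected
Step 9: +2 new -> 29 infected
Step 10: +1 new -> 30 infected
Step 11: +0 new -> 30 infected

Answer: 11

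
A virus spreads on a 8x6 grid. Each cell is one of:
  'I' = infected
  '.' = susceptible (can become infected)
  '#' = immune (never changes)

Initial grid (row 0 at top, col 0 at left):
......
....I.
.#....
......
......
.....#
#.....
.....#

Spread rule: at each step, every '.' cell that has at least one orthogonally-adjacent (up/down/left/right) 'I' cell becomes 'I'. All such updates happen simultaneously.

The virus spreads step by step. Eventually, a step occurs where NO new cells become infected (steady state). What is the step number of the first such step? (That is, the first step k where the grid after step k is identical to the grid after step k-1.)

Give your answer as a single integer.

Answer: 11

Derivation:
Step 0 (initial): 1 infected
Step 1: +4 new -> 5 infected
Step 2: +6 new -> 11 infected
Step 3: +6 new -> 17 infected
Step 4: +6 new -> 23 infected
Step 5: +6 new -> 29 infected
Step 6: +6 new -> 35 infected
Step 7: +4 new -> 39 infected
Step 8: +3 new -> 42 infected
Step 9: +1 new -> 43 infected
Step 10: +1 new -> 44 infected
Step 11: +0 new -> 44 infected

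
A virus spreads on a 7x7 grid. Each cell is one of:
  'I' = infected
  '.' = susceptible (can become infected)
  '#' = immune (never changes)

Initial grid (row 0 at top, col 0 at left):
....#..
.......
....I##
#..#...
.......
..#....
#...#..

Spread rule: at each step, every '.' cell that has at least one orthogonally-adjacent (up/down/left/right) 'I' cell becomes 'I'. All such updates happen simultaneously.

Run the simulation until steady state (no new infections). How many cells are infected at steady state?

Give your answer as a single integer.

Answer: 41

Derivation:
Step 0 (initial): 1 infected
Step 1: +3 new -> 4 infected
Step 2: +5 new -> 9 infected
Step 3: +10 new -> 19 infected
Step 4: +9 new -> 28 infected
Step 5: +6 new -> 34 infected
Step 6: +5 new -> 39 infected
Step 7: +2 new -> 41 infected
Step 8: +0 new -> 41 infected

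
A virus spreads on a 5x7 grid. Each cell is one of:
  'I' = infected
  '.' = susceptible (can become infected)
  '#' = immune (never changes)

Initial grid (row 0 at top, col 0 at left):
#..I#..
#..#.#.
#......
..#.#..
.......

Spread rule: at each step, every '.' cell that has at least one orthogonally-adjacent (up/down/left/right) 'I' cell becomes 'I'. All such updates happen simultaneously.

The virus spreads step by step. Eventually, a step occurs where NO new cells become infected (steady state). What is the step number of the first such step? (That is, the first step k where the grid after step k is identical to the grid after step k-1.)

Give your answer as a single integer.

Step 0 (initial): 1 infected
Step 1: +1 new -> 2 infected
Step 2: +2 new -> 4 infected
Step 3: +2 new -> 6 infected
Step 4: +2 new -> 8 infected
Step 5: +3 new -> 11 infected
Step 6: +5 new -> 16 infected
Step 7: +5 new -> 21 infected
Step 8: +3 new -> 24 infected
Step 9: +2 new -> 26 infected
Step 10: +1 new -> 27 infected
Step 11: +0 new -> 27 infected

Answer: 11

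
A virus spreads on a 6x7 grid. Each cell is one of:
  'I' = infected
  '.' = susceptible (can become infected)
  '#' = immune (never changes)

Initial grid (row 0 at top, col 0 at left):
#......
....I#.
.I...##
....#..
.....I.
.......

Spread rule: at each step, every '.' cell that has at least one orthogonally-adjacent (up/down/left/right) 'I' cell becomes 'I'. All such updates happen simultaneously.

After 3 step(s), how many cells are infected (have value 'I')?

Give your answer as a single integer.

Step 0 (initial): 3 infected
Step 1: +11 new -> 14 infected
Step 2: +13 new -> 27 infected
Step 3: +7 new -> 34 infected

Answer: 34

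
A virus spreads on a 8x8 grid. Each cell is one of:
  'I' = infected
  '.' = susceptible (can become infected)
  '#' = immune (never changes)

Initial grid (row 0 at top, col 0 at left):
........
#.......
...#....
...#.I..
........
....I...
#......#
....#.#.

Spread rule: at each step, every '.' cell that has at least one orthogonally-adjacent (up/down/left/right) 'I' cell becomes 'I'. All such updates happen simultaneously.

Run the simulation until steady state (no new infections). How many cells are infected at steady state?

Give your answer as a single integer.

Answer: 56

Derivation:
Step 0 (initial): 2 infected
Step 1: +8 new -> 10 infected
Step 2: +10 new -> 20 infected
Step 3: +12 new -> 32 infected
Step 4: +9 new -> 41 infected
Step 5: +7 new -> 48 infected
Step 6: +5 new -> 53 infected
Step 7: +2 new -> 55 infected
Step 8: +1 new -> 56 infected
Step 9: +0 new -> 56 infected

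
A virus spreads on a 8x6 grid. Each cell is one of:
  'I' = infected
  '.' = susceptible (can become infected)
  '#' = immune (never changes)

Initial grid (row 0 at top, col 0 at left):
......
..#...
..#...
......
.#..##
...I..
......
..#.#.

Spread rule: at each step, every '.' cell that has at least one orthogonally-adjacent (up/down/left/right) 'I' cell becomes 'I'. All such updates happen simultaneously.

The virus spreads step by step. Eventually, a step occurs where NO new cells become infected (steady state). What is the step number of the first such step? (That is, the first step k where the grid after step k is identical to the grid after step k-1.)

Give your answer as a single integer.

Step 0 (initial): 1 infected
Step 1: +4 new -> 5 infected
Step 2: +7 new -> 12 infected
Step 3: +6 new -> 18 infected
Step 4: +8 new -> 26 infected
Step 5: +6 new -> 32 infected
Step 6: +5 new -> 37 infected
Step 7: +3 new -> 40 infected
Step 8: +1 new -> 41 infected
Step 9: +0 new -> 41 infected

Answer: 9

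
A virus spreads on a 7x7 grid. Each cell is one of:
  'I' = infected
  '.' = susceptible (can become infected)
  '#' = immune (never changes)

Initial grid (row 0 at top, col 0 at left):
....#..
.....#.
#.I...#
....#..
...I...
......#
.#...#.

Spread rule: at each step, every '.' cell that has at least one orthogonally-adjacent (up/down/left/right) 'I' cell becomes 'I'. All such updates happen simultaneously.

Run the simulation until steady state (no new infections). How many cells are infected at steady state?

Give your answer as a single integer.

Step 0 (initial): 2 infected
Step 1: +8 new -> 10 infected
Step 2: +10 new -> 20 infected
Step 3: +13 new -> 33 infected
Step 4: +3 new -> 36 infected
Step 5: +1 new -> 37 infected
Step 6: +0 new -> 37 infected

Answer: 37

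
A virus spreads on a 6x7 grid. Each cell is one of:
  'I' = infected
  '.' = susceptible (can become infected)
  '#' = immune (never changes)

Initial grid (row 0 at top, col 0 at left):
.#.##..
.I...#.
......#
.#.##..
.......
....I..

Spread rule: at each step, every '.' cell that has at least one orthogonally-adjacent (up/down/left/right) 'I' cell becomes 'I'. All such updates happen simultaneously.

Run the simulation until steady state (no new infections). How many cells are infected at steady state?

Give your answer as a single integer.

Answer: 31

Derivation:
Step 0 (initial): 2 infected
Step 1: +6 new -> 8 infected
Step 2: +9 new -> 17 infected
Step 3: +8 new -> 25 infected
Step 4: +6 new -> 31 infected
Step 5: +0 new -> 31 infected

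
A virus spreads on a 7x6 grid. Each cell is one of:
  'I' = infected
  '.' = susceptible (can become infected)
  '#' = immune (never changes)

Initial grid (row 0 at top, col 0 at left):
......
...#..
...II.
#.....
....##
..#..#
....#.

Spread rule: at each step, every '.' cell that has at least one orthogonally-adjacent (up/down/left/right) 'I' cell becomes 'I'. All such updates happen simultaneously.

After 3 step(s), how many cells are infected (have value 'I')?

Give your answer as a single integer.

Step 0 (initial): 2 infected
Step 1: +5 new -> 7 infected
Step 2: +7 new -> 14 infected
Step 3: +8 new -> 22 infected

Answer: 22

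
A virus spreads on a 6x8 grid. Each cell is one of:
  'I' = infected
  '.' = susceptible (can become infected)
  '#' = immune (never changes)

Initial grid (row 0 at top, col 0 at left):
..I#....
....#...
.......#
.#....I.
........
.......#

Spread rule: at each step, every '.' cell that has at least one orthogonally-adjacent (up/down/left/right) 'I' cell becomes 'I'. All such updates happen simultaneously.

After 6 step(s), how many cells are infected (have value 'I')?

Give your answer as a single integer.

Answer: 42

Derivation:
Step 0 (initial): 2 infected
Step 1: +6 new -> 8 infected
Step 2: +10 new -> 18 infected
Step 3: +11 new -> 29 infected
Step 4: +6 new -> 35 infected
Step 5: +5 new -> 40 infected
Step 6: +2 new -> 42 infected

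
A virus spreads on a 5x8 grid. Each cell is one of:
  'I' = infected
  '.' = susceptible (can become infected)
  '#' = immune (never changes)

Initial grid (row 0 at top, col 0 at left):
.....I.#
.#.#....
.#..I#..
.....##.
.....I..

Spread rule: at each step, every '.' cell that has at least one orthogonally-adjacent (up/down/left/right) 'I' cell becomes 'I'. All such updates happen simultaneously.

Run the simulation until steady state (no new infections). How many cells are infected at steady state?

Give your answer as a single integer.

Answer: 33

Derivation:
Step 0 (initial): 3 infected
Step 1: +8 new -> 11 infected
Step 2: +6 new -> 17 infected
Step 3: +7 new -> 24 infected
Step 4: +4 new -> 28 infected
Step 5: +3 new -> 31 infected
Step 6: +2 new -> 33 infected
Step 7: +0 new -> 33 infected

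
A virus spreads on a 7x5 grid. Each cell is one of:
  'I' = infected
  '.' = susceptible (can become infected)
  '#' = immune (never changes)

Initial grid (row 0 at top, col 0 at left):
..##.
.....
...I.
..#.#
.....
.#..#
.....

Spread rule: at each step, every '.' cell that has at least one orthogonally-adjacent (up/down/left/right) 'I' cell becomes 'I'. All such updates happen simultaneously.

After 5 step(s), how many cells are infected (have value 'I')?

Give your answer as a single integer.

Answer: 26

Derivation:
Step 0 (initial): 1 infected
Step 1: +4 new -> 5 infected
Step 2: +4 new -> 9 infected
Step 3: +7 new -> 16 infected
Step 4: +6 new -> 22 infected
Step 5: +4 new -> 26 infected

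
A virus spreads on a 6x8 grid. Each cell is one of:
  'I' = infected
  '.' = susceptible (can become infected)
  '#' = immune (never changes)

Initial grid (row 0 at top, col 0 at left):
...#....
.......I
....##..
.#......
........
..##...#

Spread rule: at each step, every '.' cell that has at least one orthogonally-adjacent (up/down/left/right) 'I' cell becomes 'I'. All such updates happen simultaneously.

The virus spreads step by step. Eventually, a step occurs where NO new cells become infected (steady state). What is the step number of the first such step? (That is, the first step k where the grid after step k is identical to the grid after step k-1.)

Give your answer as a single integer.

Step 0 (initial): 1 infected
Step 1: +3 new -> 4 infected
Step 2: +4 new -> 8 infected
Step 3: +4 new -> 12 infected
Step 4: +4 new -> 16 infected
Step 5: +5 new -> 21 infected
Step 6: +6 new -> 27 infected
Step 7: +6 new -> 33 infected
Step 8: +3 new -> 36 infected
Step 9: +2 new -> 38 infected
Step 10: +2 new -> 40 infected
Step 11: +1 new -> 41 infected
Step 12: +0 new -> 41 infected

Answer: 12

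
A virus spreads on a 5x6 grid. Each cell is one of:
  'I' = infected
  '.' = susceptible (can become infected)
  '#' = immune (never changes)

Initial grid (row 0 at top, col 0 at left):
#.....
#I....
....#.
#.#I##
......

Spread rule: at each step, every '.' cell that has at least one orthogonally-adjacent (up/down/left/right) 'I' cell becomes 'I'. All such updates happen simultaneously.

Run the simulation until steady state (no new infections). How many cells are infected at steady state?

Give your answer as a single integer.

Step 0 (initial): 2 infected
Step 1: +5 new -> 7 infected
Step 2: +7 new -> 14 infected
Step 3: +4 new -> 18 infected
Step 4: +3 new -> 21 infected
Step 5: +2 new -> 23 infected
Step 6: +0 new -> 23 infected

Answer: 23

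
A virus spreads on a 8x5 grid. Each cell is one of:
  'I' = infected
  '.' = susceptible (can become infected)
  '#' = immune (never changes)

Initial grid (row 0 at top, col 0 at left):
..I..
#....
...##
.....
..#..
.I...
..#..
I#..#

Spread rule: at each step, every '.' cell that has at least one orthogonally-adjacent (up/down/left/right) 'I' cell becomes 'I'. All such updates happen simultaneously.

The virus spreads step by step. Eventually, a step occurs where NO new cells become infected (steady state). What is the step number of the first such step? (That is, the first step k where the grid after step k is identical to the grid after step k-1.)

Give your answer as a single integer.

Step 0 (initial): 3 infected
Step 1: +8 new -> 11 infected
Step 2: +8 new -> 19 infected
Step 3: +7 new -> 26 infected
Step 4: +5 new -> 31 infected
Step 5: +2 new -> 33 infected
Step 6: +0 new -> 33 infected

Answer: 6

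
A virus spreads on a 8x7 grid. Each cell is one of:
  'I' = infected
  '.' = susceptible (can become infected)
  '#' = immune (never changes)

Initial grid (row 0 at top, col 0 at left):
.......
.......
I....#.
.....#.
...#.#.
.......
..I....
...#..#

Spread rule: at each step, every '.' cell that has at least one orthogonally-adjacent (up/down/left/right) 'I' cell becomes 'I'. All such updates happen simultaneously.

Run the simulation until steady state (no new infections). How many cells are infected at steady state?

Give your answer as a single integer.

Answer: 50

Derivation:
Step 0 (initial): 2 infected
Step 1: +7 new -> 9 infected
Step 2: +11 new -> 20 infected
Step 3: +10 new -> 30 infected
Step 4: +8 new -> 38 infected
Step 5: +4 new -> 42 infected
Step 6: +3 new -> 45 infected
Step 7: +3 new -> 48 infected
Step 8: +2 new -> 50 infected
Step 9: +0 new -> 50 infected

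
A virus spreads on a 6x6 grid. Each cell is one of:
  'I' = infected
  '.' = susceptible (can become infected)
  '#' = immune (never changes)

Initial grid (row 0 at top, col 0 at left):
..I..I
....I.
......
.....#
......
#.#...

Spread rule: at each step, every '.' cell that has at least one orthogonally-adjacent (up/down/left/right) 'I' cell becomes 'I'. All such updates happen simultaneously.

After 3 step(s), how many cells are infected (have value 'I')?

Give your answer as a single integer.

Answer: 21

Derivation:
Step 0 (initial): 3 infected
Step 1: +7 new -> 10 infected
Step 2: +6 new -> 16 infected
Step 3: +5 new -> 21 infected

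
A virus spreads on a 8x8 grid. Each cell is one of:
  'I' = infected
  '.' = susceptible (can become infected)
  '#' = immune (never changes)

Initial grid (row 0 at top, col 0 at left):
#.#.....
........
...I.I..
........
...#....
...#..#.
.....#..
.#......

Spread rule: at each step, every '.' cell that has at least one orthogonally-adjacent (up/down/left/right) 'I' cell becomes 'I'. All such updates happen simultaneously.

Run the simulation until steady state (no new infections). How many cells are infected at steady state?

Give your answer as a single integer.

Answer: 57

Derivation:
Step 0 (initial): 2 infected
Step 1: +7 new -> 9 infected
Step 2: +11 new -> 20 infected
Step 3: +11 new -> 31 infected
Step 4: +8 new -> 39 infected
Step 5: +5 new -> 44 infected
Step 6: +6 new -> 50 infected
Step 7: +5 new -> 55 infected
Step 8: +2 new -> 57 infected
Step 9: +0 new -> 57 infected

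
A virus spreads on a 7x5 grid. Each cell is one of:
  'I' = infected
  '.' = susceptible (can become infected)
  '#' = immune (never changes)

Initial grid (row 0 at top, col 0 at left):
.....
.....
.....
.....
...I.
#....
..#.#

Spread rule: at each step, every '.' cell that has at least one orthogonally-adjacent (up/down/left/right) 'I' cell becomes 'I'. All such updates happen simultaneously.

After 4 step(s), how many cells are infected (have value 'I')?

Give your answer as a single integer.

Answer: 24

Derivation:
Step 0 (initial): 1 infected
Step 1: +4 new -> 5 infected
Step 2: +7 new -> 12 infected
Step 3: +6 new -> 18 infected
Step 4: +6 new -> 24 infected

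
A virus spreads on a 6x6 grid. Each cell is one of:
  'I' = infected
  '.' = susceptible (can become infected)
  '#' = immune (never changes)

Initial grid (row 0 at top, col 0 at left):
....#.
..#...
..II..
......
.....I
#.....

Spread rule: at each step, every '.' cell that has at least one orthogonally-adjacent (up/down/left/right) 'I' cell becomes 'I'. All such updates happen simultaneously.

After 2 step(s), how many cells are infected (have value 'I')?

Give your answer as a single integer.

Answer: 21

Derivation:
Step 0 (initial): 3 infected
Step 1: +8 new -> 11 infected
Step 2: +10 new -> 21 infected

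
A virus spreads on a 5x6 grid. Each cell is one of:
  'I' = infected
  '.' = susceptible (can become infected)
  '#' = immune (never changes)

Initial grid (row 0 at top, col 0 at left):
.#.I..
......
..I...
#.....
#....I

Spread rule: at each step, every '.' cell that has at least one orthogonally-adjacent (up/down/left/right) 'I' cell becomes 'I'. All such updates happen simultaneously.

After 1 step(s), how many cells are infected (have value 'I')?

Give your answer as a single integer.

Step 0 (initial): 3 infected
Step 1: +9 new -> 12 infected

Answer: 12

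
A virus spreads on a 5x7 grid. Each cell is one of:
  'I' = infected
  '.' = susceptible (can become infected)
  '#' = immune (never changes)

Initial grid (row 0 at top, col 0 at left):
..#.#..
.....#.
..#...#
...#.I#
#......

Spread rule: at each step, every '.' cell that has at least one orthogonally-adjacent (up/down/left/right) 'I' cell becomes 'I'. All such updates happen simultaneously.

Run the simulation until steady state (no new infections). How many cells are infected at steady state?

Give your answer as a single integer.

Answer: 24

Derivation:
Step 0 (initial): 1 infected
Step 1: +3 new -> 4 infected
Step 2: +3 new -> 7 infected
Step 3: +3 new -> 10 infected
Step 4: +2 new -> 12 infected
Step 5: +4 new -> 16 infected
Step 6: +2 new -> 18 infected
Step 7: +4 new -> 22 infected
Step 8: +2 new -> 24 infected
Step 9: +0 new -> 24 infected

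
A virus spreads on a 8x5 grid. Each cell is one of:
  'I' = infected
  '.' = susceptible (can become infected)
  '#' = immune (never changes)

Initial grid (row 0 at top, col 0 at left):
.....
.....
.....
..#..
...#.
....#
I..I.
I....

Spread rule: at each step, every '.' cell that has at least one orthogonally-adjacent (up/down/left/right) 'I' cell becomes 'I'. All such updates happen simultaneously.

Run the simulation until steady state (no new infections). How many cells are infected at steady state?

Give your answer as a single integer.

Step 0 (initial): 3 infected
Step 1: +7 new -> 10 infected
Step 2: +5 new -> 15 infected
Step 3: +3 new -> 18 infected
Step 4: +2 new -> 20 infected
Step 5: +2 new -> 22 infected
Step 6: +3 new -> 25 infected
Step 7: +3 new -> 28 infected
Step 8: +4 new -> 32 infected
Step 9: +3 new -> 35 infected
Step 10: +2 new -> 37 infected
Step 11: +0 new -> 37 infected

Answer: 37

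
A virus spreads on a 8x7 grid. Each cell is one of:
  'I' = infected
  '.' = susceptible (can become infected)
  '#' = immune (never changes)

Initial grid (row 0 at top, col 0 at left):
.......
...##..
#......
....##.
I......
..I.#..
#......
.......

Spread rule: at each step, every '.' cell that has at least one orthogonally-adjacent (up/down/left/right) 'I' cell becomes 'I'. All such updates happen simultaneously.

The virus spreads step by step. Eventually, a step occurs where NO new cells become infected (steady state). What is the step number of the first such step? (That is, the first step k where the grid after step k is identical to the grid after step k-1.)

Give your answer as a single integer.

Answer: 10

Derivation:
Step 0 (initial): 2 infected
Step 1: +7 new -> 9 infected
Step 2: +6 new -> 15 infected
Step 3: +7 new -> 22 infected
Step 4: +7 new -> 29 infected
Step 5: +8 new -> 37 infected
Step 6: +6 new -> 43 infected
Step 7: +3 new -> 46 infected
Step 8: +2 new -> 48 infected
Step 9: +1 new -> 49 infected
Step 10: +0 new -> 49 infected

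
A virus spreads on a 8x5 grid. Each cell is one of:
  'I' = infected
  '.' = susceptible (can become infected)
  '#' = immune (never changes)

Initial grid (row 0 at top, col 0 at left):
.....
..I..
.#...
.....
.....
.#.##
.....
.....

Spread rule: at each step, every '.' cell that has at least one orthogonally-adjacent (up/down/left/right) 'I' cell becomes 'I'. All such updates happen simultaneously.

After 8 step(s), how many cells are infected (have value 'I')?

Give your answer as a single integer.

Step 0 (initial): 1 infected
Step 1: +4 new -> 5 infected
Step 2: +6 new -> 11 infected
Step 3: +7 new -> 18 infected
Step 4: +5 new -> 23 infected
Step 5: +3 new -> 26 infected
Step 6: +4 new -> 30 infected
Step 7: +4 new -> 34 infected
Step 8: +2 new -> 36 infected

Answer: 36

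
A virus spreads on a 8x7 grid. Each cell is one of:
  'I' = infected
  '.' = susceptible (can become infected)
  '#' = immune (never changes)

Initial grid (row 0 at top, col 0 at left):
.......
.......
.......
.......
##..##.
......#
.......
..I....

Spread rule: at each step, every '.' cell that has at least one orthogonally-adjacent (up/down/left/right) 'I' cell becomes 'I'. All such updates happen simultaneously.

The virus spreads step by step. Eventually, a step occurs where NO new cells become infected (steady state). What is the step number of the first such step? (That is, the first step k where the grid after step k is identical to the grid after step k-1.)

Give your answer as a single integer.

Step 0 (initial): 1 infected
Step 1: +3 new -> 4 infected
Step 2: +5 new -> 9 infected
Step 3: +6 new -> 15 infected
Step 4: +6 new -> 21 infected
Step 5: +5 new -> 26 infected
Step 6: +5 new -> 31 infected
Step 7: +6 new -> 37 infected
Step 8: +6 new -> 43 infected
Step 9: +5 new -> 48 infected
Step 10: +2 new -> 50 infected
Step 11: +1 new -> 51 infected
Step 12: +0 new -> 51 infected

Answer: 12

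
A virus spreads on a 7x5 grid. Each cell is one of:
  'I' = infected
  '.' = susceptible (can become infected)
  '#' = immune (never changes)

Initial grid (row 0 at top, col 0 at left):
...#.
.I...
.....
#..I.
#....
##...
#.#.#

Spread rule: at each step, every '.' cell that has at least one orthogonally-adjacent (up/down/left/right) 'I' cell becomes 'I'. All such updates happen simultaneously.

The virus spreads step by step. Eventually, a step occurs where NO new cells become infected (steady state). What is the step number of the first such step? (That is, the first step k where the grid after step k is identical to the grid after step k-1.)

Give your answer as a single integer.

Answer: 5

Derivation:
Step 0 (initial): 2 infected
Step 1: +8 new -> 10 infected
Step 2: +10 new -> 20 infected
Step 3: +5 new -> 25 infected
Step 4: +1 new -> 26 infected
Step 5: +0 new -> 26 infected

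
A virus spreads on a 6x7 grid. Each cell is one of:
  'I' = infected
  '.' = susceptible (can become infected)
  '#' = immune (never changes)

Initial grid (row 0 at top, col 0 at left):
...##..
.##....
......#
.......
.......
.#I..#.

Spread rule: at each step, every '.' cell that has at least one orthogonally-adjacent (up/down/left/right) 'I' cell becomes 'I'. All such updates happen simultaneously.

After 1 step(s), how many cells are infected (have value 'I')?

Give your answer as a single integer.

Answer: 3

Derivation:
Step 0 (initial): 1 infected
Step 1: +2 new -> 3 infected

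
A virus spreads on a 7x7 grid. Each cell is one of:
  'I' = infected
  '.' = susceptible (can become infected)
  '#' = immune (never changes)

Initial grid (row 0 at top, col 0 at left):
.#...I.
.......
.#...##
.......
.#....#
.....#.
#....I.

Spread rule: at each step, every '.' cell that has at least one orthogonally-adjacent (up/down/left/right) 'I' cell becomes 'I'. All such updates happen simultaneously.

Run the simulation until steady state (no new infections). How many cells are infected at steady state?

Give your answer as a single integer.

Step 0 (initial): 2 infected
Step 1: +5 new -> 7 infected
Step 2: +6 new -> 13 infected
Step 3: +6 new -> 19 infected
Step 4: +7 new -> 26 infected
Step 5: +6 new -> 32 infected
Step 6: +4 new -> 36 infected
Step 7: +4 new -> 40 infected
Step 8: +1 new -> 41 infected
Step 9: +0 new -> 41 infected

Answer: 41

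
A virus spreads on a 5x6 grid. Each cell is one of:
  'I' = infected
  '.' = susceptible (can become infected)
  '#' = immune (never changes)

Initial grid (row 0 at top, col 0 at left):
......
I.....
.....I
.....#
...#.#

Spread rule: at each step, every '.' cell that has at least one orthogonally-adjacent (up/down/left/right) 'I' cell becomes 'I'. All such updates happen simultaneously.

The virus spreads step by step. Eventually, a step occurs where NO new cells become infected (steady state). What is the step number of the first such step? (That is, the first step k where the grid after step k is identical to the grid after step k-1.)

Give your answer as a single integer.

Answer: 6

Derivation:
Step 0 (initial): 2 infected
Step 1: +5 new -> 7 infected
Step 2: +8 new -> 15 infected
Step 3: +8 new -> 23 infected
Step 4: +3 new -> 26 infected
Step 5: +1 new -> 27 infected
Step 6: +0 new -> 27 infected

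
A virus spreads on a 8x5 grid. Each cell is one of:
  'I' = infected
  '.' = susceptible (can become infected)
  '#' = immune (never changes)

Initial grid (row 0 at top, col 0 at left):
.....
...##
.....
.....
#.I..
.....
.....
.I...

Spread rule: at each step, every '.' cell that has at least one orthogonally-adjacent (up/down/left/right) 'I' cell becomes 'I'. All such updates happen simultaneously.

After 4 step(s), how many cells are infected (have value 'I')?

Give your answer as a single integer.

Answer: 32

Derivation:
Step 0 (initial): 2 infected
Step 1: +7 new -> 9 infected
Step 2: +9 new -> 18 infected
Step 3: +9 new -> 27 infected
Step 4: +5 new -> 32 infected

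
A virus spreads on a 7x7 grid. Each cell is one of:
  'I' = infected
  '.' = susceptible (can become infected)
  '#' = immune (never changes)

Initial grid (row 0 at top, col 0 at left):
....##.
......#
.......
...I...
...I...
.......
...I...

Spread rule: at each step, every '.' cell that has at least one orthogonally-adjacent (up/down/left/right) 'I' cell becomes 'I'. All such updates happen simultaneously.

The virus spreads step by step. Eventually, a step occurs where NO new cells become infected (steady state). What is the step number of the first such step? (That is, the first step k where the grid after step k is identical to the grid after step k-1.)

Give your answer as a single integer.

Step 0 (initial): 3 infected
Step 1: +8 new -> 11 infected
Step 2: +11 new -> 22 infected
Step 3: +13 new -> 35 infected
Step 4: +7 new -> 42 infected
Step 5: +2 new -> 44 infected
Step 6: +1 new -> 45 infected
Step 7: +0 new -> 45 infected

Answer: 7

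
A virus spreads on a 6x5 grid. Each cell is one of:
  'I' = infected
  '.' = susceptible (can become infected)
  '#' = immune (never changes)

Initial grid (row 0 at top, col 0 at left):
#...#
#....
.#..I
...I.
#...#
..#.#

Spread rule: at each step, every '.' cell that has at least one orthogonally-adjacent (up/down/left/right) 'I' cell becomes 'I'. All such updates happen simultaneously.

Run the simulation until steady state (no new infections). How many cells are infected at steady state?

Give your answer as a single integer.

Answer: 22

Derivation:
Step 0 (initial): 2 infected
Step 1: +5 new -> 7 infected
Step 2: +5 new -> 12 infected
Step 3: +4 new -> 16 infected
Step 4: +4 new -> 20 infected
Step 5: +2 new -> 22 infected
Step 6: +0 new -> 22 infected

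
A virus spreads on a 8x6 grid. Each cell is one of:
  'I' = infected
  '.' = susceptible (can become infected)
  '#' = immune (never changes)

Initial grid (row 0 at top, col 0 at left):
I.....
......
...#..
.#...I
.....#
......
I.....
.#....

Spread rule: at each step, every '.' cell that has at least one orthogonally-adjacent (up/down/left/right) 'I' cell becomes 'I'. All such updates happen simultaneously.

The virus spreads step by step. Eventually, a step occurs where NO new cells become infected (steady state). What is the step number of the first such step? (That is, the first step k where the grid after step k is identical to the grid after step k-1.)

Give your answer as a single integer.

Step 0 (initial): 3 infected
Step 1: +7 new -> 10 infected
Step 2: +10 new -> 20 infected
Step 3: +13 new -> 33 infected
Step 4: +8 new -> 41 infected
Step 5: +2 new -> 43 infected
Step 6: +1 new -> 44 infected
Step 7: +0 new -> 44 infected

Answer: 7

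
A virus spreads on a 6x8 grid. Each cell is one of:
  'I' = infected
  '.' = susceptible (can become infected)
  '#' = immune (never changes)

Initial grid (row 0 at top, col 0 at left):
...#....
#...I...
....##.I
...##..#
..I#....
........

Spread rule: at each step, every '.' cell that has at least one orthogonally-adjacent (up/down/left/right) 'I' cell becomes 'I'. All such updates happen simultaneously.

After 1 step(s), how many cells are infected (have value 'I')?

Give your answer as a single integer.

Answer: 11

Derivation:
Step 0 (initial): 3 infected
Step 1: +8 new -> 11 infected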